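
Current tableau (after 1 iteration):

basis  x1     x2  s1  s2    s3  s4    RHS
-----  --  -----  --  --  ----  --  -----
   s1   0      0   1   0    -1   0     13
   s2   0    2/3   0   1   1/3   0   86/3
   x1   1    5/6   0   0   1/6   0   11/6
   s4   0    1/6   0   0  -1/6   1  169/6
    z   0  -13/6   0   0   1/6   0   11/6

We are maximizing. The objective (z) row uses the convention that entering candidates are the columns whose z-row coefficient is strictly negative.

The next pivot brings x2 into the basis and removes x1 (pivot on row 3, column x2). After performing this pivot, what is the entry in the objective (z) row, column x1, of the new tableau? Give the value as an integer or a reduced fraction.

Pivot element is row 3, column x2: 5/6.
Normalize row 3: new (row 3, x1) = 1/(5/6) = 6/5.
z-row ← z-row − (-13/6)·(new row 3): 0 − (-13/6)·(6/5) = 13/5.

13/5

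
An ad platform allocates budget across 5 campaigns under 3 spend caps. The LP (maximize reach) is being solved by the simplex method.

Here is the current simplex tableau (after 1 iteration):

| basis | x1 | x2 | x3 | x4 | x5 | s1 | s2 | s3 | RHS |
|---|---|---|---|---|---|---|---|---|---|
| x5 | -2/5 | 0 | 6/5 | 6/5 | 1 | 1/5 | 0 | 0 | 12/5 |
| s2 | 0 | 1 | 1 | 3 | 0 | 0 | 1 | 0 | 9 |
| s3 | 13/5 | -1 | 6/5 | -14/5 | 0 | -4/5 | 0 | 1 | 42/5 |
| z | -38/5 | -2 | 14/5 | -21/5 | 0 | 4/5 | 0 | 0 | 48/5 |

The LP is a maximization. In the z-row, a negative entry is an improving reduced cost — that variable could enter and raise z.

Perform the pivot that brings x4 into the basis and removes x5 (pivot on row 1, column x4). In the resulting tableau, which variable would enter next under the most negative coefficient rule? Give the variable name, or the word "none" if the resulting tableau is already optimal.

Pivot element 6/5. New z-row = old z-row − (-21/5)·(row 1/(6/5)).
Updated z-row coefficients: x1: -9, x2: -2, x3: 7, x4: 0, x5: 7/2, s1: 3/2, s2: 0, s3: 0.
The most negative is -9 in column x1, so x1 would enter next.

x1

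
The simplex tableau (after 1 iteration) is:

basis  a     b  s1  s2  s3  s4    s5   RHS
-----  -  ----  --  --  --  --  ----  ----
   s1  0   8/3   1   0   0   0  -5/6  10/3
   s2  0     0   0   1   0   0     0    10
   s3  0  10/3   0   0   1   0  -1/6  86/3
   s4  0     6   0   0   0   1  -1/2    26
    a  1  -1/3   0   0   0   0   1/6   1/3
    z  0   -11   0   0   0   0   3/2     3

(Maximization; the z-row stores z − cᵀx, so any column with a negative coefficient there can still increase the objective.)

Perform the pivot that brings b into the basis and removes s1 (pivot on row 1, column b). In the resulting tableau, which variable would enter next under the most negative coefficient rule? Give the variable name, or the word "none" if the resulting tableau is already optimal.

s5

Pivot element 8/3. New z-row = old z-row − (-11)·(row 1/(8/3)).
Updated z-row coefficients: a: 0, b: 0, s1: 33/8, s2: 0, s3: 0, s4: 0, s5: -31/16.
The most negative is -31/16 in column s5, so s5 would enter next.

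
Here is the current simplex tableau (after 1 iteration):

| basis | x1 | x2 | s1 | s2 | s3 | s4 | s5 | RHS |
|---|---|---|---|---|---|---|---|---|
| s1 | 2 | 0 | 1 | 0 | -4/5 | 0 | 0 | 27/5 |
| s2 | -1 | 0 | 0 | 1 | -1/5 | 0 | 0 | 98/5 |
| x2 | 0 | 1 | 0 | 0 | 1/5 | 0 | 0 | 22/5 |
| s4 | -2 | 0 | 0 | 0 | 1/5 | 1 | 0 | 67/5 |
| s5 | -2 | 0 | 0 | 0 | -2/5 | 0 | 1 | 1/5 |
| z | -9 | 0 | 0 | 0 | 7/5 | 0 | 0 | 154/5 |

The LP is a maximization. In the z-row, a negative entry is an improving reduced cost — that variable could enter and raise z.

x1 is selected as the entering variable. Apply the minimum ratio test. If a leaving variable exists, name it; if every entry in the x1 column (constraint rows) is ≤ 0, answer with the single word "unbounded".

Ratios: row 1 (s1): (27/5)/2 = 27/10; row 2 (s2): entry -1 ≤ 0, skip; row 3 (x2): entry 0 ≤ 0, skip; row 4 (s4): entry -2 ≤ 0, skip; row 5 (s5): entry -2 ≤ 0, skip.
Minimum ratio is in the s1 row, so s1 leaves.

s1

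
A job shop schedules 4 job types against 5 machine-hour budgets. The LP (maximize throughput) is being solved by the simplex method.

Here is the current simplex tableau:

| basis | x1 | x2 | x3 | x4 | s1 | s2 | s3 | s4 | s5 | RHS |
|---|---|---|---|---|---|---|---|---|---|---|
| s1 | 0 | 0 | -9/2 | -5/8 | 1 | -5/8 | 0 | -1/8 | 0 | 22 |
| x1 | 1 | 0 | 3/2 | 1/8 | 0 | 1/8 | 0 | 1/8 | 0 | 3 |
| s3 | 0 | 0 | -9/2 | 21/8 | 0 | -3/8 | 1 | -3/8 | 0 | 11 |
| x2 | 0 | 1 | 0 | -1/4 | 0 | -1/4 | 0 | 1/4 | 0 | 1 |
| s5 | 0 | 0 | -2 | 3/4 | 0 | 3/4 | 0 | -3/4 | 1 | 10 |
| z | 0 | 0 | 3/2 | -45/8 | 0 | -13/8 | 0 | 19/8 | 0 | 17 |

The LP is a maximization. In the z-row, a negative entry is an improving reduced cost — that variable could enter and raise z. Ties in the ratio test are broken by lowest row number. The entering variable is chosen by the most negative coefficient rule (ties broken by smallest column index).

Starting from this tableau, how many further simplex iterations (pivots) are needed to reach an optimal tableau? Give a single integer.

3

pivot: x4 in, s3 out → z = 284/7
pivot: x3 in, x1 out → z = 157/3
pivot: s2 in, s5 out → z = 2224/33
No improving column remains; optimal.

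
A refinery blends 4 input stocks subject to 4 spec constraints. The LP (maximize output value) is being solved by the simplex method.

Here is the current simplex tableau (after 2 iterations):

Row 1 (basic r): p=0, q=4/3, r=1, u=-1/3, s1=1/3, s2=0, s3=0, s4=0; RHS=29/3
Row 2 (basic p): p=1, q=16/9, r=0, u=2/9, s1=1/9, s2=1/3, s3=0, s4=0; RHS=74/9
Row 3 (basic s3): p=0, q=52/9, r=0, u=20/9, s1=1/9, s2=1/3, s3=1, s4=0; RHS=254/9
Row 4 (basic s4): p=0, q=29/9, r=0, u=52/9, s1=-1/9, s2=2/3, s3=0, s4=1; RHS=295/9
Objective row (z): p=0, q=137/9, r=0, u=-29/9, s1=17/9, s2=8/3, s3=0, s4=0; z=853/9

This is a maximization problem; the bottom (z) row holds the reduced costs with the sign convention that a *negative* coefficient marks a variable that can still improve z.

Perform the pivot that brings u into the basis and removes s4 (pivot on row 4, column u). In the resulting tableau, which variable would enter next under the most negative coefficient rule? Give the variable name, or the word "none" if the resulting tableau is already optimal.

none

Pivot element 52/9. New z-row = old z-row − (-29/9)·(row 4/(52/9)).
Updated z-row coefficients: p: 0, q: 885/52, r: 0, u: 0, s1: 95/52, s2: 79/26, s3: 0, s4: 29/52.
No coefficient is strictly negative; the tableau after this pivot is optimal.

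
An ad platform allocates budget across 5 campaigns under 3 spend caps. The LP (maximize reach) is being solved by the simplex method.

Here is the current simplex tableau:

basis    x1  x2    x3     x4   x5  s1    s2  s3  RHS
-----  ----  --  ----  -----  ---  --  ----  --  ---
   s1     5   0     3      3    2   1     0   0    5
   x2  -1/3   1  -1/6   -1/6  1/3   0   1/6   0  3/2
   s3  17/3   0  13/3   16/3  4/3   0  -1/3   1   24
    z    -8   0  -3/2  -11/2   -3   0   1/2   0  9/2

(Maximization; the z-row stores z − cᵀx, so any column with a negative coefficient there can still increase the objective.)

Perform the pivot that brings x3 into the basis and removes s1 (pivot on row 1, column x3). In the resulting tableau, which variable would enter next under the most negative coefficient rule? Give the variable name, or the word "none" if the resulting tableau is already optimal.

Pivot element 3. New z-row = old z-row − (-3/2)·(row 1/3).
Updated z-row coefficients: x1: -11/2, x2: 0, x3: 0, x4: -4, x5: -2, s1: 1/2, s2: 1/2, s3: 0.
The most negative is -11/2 in column x1, so x1 would enter next.

x1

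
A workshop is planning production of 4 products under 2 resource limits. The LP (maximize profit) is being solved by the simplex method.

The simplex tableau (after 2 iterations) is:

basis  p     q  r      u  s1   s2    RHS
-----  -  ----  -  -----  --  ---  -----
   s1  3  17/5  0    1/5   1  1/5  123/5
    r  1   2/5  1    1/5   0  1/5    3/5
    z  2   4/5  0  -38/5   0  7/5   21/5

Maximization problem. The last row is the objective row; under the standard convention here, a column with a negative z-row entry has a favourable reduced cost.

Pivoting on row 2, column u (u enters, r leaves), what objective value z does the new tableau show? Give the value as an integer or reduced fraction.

27

Minimum ratio for u: (3/5)/(1/5) = 3.
z changes by −(z-row coeff of u)·ratio = −(-38/5)·3 = 114/5.
New z = 21/5 + (114/5) = 27.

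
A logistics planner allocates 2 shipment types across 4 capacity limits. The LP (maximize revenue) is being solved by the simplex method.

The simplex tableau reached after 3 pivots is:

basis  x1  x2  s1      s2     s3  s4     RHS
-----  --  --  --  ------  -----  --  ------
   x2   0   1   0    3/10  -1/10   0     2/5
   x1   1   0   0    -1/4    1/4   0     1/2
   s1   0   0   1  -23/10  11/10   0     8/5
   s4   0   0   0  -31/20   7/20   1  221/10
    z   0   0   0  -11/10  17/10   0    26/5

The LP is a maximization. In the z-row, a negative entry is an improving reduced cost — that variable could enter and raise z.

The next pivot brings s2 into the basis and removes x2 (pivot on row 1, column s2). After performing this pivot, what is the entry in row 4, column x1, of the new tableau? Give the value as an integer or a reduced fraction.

Pivot element is row 1, column s2: 3/10.
Normalize row 1: new (row 1, x1) = 0/(3/10) = 0.
row 4 ← row 4 − (-31/20)·(new row 1): 0 − (-31/20)·0 = 0.

0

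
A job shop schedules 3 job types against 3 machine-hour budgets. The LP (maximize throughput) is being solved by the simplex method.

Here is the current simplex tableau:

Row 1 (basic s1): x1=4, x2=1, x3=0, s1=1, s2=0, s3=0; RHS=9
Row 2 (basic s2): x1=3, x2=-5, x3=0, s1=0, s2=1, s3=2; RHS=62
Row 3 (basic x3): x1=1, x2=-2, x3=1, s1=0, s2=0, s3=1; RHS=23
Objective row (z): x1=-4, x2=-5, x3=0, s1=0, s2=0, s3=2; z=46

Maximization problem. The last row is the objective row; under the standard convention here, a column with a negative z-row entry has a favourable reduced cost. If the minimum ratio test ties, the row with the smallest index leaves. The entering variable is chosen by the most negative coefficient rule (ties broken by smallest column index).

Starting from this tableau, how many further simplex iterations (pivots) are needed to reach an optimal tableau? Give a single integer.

1

pivot: x2 in, s1 out → z = 91
No improving column remains; optimal.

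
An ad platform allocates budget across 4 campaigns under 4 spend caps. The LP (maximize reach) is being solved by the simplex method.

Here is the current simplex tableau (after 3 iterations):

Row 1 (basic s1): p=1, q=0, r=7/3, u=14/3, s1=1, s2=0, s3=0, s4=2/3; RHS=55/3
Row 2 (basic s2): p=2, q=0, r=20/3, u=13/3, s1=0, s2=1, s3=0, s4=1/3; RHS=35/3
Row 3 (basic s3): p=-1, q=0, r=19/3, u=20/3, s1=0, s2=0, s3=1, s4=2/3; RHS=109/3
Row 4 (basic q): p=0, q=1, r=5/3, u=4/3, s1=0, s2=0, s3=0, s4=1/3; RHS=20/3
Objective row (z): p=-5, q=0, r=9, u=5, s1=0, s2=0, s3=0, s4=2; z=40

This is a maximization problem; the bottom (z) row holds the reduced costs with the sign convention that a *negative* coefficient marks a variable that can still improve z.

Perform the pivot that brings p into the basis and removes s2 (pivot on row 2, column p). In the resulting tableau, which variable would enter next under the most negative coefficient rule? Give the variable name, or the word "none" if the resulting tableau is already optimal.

Pivot element 2. New z-row = old z-row − (-5)·(row 2/2).
Updated z-row coefficients: p: 0, q: 0, r: 77/3, u: 95/6, s1: 0, s2: 5/2, s3: 0, s4: 17/6.
No coefficient is strictly negative; the tableau after this pivot is optimal.

none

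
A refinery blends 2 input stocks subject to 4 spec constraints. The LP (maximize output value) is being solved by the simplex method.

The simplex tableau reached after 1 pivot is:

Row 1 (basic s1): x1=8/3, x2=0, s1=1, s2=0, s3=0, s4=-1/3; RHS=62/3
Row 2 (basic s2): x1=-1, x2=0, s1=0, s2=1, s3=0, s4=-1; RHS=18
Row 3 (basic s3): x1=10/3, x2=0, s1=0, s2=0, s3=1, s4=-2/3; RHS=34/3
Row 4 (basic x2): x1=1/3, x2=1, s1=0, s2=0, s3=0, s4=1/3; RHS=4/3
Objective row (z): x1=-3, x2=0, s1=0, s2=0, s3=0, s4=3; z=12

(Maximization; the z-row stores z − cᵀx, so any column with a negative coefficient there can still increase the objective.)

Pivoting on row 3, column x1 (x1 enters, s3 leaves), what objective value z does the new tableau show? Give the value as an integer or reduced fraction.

111/5

Minimum ratio for x1: (34/3)/(10/3) = 17/5.
z changes by −(z-row coeff of x1)·ratio = −(-3)·(17/5) = 51/5.
New z = 12 + (51/5) = 111/5.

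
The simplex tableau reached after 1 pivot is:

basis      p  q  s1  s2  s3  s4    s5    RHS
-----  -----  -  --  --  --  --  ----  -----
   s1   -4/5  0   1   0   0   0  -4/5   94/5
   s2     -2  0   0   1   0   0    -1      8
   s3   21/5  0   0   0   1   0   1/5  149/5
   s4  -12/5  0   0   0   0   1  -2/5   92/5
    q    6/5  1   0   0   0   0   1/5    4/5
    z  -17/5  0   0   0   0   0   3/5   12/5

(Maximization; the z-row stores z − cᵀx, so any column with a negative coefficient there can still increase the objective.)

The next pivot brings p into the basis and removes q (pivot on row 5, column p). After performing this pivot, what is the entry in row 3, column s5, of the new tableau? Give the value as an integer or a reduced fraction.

-1/2

Pivot element is row 5, column p: 6/5.
Normalize row 5: new (row 5, s5) = (1/5)/(6/5) = 1/6.
row 3 ← row 3 − (21/5)·(new row 5): 1/5 − (21/5)·(1/6) = -1/2.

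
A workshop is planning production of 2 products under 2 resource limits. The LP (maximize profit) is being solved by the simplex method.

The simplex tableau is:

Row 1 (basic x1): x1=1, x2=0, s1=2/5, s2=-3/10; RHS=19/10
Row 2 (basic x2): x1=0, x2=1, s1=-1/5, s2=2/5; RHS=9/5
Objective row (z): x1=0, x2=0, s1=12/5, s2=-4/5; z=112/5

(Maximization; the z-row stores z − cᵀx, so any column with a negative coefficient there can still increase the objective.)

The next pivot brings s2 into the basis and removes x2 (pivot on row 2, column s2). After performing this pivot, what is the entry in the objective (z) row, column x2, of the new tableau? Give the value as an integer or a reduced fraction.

Pivot element is row 2, column s2: 2/5.
Normalize row 2: new (row 2, x2) = 1/(2/5) = 5/2.
z-row ← z-row − (-4/5)·(new row 2): 0 − (-4/5)·(5/2) = 2.

2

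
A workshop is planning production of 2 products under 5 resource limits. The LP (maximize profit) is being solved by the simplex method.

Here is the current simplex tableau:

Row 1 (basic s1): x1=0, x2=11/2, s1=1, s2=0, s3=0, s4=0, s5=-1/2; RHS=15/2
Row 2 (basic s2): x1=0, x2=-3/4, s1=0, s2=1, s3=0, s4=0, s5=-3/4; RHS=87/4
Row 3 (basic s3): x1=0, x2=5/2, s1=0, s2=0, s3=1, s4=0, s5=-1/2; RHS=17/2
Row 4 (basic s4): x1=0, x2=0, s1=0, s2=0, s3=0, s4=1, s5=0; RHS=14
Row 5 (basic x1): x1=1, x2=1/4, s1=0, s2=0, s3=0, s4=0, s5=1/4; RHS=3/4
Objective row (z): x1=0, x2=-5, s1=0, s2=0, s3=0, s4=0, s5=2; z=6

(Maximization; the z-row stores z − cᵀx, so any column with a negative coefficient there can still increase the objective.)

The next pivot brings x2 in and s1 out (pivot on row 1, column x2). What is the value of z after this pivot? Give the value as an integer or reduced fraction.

141/11

Minimum ratio for x2: (15/2)/(11/2) = 15/11.
z changes by −(z-row coeff of x2)·ratio = −(-5)·(15/11) = 75/11.
New z = 6 + (75/11) = 141/11.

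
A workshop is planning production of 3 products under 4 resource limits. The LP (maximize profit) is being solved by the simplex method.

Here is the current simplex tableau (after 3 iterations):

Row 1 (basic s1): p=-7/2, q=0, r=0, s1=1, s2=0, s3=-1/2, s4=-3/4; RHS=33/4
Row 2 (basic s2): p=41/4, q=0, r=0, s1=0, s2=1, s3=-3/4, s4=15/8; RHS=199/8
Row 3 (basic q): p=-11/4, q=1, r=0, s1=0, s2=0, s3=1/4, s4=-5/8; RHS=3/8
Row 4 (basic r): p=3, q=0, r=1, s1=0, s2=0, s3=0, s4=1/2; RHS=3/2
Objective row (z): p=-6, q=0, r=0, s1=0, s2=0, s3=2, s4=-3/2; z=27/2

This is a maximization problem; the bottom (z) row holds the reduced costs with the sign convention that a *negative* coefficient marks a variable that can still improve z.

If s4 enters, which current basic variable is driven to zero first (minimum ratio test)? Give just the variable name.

r

Ratios: row 1 (s1): entry -3/4 ≤ 0, skip; row 2 (s2): (199/8)/(15/8) = 199/15; row 3 (q): entry -5/8 ≤ 0, skip; row 4 (r): (3/2)/(1/2) = 3.
Minimum ratio 3 is in the r row, so r leaves.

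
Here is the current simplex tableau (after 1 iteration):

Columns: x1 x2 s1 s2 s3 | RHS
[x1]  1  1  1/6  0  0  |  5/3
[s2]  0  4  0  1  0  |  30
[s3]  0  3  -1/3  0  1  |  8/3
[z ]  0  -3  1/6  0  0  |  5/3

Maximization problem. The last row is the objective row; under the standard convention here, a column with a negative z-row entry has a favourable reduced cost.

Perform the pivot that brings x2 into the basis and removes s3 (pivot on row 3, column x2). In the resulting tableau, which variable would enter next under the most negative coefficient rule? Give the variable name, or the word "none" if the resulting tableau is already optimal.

s1

Pivot element 3. New z-row = old z-row − (-3)·(row 3/3).
Updated z-row coefficients: x1: 0, x2: 0, s1: -1/6, s2: 0, s3: 1.
The most negative is -1/6 in column s1, so s1 would enter next.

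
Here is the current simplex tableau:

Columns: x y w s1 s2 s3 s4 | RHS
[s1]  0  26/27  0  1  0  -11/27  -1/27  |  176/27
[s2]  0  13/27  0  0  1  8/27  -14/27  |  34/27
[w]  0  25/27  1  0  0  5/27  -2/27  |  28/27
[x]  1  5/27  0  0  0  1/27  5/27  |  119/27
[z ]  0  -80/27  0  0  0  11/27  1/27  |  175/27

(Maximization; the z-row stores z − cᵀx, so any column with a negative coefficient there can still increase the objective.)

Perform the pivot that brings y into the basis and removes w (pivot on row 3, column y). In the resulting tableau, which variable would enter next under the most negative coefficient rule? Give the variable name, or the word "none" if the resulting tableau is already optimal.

s4

Pivot element 25/27. New z-row = old z-row − (-80/27)·(row 3/(25/27)).
Updated z-row coefficients: x: 0, y: 0, w: 16/5, s1: 0, s2: 0, s3: 1, s4: -1/5.
The most negative is -1/5 in column s4, so s4 would enter next.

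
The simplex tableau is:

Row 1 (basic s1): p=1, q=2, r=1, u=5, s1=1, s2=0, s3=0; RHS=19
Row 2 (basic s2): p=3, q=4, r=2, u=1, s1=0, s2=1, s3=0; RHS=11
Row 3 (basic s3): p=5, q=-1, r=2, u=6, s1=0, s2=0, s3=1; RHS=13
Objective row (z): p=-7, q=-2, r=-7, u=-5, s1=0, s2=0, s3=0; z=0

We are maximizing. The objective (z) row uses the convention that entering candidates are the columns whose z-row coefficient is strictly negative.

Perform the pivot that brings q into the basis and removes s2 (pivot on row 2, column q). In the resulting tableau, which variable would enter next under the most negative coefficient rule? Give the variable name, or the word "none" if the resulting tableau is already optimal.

r

Pivot element 4. New z-row = old z-row − (-2)·(row 2/4).
Updated z-row coefficients: p: -11/2, q: 0, r: -6, u: -9/2, s1: 0, s2: 1/2, s3: 0.
The most negative is -6 in column r, so r would enter next.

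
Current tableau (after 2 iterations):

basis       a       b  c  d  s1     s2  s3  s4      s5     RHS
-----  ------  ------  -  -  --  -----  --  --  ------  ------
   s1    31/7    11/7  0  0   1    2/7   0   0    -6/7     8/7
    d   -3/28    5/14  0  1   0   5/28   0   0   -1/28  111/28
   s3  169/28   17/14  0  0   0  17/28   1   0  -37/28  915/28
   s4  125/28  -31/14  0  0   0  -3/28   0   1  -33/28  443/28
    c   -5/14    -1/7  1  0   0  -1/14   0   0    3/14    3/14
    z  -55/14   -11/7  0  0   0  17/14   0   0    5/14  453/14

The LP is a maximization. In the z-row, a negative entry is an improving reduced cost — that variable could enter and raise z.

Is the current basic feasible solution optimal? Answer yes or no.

Column a has objective-row coefficient -55/14, which is negative; an improving pivot exists, so not yet optimal.

no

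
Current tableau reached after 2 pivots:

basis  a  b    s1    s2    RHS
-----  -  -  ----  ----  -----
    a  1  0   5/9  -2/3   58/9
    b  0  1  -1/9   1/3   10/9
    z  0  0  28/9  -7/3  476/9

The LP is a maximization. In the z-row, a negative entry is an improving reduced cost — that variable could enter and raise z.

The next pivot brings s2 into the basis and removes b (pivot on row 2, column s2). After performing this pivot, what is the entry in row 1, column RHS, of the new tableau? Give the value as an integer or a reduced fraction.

26/3

Pivot element is row 2, column s2: 1/3.
Normalize row 2: new (row 2, RHS) = (10/9)/(1/3) = 10/3.
row 1 ← row 1 − (-2/3)·(new row 2): 58/9 − (-2/3)·(10/3) = 26/3.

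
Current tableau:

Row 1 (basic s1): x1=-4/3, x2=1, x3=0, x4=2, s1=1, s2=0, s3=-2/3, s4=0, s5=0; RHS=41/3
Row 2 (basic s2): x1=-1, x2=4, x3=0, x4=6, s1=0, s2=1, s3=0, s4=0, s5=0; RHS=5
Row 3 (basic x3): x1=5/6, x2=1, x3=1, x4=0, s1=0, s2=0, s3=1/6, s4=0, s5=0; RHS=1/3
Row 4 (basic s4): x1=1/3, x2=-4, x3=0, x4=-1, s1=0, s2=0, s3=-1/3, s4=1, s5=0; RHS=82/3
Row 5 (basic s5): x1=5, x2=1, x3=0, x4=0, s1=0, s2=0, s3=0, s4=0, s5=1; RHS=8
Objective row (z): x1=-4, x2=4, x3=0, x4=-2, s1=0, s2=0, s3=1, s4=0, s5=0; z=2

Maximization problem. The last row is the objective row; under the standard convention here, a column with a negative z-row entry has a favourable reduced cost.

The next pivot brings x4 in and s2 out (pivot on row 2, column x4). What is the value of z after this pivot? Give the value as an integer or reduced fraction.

Minimum ratio for x4: 5/6 = 5/6.
z changes by −(z-row coeff of x4)·ratio = −(-2)·(5/6) = 5/3.
New z = 2 + (5/3) = 11/3.

11/3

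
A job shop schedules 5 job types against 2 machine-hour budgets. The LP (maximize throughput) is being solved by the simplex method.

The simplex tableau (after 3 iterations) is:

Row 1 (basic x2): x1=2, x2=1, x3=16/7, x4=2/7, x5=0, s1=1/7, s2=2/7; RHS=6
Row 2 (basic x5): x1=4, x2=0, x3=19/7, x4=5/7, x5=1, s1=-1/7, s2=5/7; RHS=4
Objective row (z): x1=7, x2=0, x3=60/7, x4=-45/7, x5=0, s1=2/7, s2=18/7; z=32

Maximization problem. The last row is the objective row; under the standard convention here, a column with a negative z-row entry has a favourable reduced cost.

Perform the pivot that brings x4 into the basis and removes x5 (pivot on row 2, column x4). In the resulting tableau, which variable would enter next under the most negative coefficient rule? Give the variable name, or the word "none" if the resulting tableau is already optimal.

s1

Pivot element 5/7. New z-row = old z-row − (-45/7)·(row 2/(5/7)).
Updated z-row coefficients: x1: 43, x2: 0, x3: 33, x4: 0, x5: 9, s1: -1, s2: 9.
The most negative is -1 in column s1, so s1 would enter next.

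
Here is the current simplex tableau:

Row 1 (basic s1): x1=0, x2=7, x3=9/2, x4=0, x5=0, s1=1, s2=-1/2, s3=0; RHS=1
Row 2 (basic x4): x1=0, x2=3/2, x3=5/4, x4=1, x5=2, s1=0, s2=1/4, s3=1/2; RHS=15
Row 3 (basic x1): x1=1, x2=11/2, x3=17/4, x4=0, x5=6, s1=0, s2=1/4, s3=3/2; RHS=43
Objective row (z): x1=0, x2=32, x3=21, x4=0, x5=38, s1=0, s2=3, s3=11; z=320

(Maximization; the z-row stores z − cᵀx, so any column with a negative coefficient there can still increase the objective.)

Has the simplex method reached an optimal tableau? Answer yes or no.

yes

No objective-row coefficient is strictly negative, so no entering variable exists; the tableau is optimal.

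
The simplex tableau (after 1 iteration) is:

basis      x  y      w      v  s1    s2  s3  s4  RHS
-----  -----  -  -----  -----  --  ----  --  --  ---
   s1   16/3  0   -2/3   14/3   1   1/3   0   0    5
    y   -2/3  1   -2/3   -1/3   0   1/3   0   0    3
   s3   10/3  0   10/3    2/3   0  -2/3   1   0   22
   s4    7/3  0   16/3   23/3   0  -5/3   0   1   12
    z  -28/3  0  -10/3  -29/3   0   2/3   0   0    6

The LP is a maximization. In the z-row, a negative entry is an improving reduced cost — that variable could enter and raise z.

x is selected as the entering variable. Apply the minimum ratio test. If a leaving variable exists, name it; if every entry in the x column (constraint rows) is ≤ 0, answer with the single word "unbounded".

s1

Ratios: row 1 (s1): 5/(16/3) = 15/16; row 2 (y): entry -2/3 ≤ 0, skip; row 3 (s3): 22/(10/3) = 33/5; row 4 (s4): 12/(7/3) = 36/7.
Minimum ratio is in the s1 row, so s1 leaves.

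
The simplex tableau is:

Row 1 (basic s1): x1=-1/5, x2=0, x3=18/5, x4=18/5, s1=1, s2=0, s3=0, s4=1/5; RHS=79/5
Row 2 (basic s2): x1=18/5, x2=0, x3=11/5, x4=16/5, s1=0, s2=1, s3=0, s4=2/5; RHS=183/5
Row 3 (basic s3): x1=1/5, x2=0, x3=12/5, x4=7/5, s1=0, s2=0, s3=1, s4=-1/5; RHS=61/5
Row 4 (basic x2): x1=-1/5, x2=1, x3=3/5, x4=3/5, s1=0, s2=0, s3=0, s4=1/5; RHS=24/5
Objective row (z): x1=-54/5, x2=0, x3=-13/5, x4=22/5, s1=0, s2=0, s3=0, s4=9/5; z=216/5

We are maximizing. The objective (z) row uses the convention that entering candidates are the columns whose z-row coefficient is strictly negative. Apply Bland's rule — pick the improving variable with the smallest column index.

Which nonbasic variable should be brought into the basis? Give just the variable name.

Objective-row coefficients: x1: -54/5, x2: 0, x3: -13/5, x4: 22/5, s1: 0, s2: 0, s3: 0, s4: 9/5.
Improving columns: x1, x3. Bland's rule picks the smallest column index → x1.

x1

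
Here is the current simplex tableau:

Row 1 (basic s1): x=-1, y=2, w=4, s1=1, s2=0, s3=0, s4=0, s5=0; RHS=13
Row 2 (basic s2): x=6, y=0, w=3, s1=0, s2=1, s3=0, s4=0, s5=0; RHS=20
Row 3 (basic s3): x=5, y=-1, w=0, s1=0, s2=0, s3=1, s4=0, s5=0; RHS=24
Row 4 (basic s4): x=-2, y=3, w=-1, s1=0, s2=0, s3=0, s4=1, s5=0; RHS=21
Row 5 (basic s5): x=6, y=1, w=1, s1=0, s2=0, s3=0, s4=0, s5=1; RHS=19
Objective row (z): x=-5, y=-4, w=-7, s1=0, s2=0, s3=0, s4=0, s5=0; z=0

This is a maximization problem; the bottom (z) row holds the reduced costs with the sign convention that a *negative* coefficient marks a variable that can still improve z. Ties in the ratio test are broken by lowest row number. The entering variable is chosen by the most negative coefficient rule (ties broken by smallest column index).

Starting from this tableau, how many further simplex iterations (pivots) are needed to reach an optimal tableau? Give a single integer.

pivot: w in, s1 out → z = 91/4
pivot: x in, s2 out → z = 33
pivot: y in, s5 out → z = 2021/51
No improving column remains; optimal.

3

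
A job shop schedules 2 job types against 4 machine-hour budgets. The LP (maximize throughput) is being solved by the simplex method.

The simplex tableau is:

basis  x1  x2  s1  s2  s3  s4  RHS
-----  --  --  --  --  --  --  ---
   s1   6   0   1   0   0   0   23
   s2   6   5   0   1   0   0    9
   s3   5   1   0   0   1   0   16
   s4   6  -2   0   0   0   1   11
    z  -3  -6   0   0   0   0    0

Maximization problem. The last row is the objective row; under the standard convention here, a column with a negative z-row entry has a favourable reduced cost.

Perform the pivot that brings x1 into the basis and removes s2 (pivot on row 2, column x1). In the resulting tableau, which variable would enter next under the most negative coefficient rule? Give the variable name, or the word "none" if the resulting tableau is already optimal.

x2

Pivot element 6. New z-row = old z-row − (-3)·(row 2/6).
Updated z-row coefficients: x1: 0, x2: -7/2, s1: 0, s2: 1/2, s3: 0, s4: 0.
The most negative is -7/2 in column x2, so x2 would enter next.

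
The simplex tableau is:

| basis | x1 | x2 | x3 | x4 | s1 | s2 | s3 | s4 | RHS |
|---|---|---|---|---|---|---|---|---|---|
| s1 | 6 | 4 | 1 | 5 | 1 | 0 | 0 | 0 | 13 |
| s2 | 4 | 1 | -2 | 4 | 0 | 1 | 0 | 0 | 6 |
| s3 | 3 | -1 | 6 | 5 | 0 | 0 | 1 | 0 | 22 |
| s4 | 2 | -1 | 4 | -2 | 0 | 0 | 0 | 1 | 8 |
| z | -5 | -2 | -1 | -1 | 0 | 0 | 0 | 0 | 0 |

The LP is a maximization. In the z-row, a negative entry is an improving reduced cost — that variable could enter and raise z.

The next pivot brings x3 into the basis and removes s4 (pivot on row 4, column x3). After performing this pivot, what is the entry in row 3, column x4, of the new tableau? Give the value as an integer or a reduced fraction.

Pivot element is row 4, column x3: 4.
Normalize row 4: new (row 4, x4) = (-2)/4 = -1/2.
row 3 ← row 3 − 6·(new row 4): 5 − 6·(-1/2) = 8.

8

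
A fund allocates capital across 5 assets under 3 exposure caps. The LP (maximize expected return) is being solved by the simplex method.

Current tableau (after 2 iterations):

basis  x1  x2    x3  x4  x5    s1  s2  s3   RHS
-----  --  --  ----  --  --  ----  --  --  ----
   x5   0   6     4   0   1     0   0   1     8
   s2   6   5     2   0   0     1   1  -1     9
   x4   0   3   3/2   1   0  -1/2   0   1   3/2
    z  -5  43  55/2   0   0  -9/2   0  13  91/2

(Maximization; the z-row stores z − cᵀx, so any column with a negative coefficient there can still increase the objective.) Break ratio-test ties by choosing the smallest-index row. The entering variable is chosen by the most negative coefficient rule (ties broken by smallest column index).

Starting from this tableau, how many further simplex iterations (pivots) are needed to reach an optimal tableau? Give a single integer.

pivot: x1 in, s2 out → z = 53
pivot: s1 in, x1 out → z = 86
No improving column remains; optimal.

2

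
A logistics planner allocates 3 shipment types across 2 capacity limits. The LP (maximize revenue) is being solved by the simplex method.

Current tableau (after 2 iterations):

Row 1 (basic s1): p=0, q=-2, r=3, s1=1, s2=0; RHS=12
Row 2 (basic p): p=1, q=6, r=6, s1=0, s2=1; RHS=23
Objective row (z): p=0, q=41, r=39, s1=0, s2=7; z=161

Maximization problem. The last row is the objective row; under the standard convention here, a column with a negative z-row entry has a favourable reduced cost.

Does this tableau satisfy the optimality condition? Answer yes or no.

No objective-row coefficient is strictly negative, so no entering variable exists; the tableau is optimal.

yes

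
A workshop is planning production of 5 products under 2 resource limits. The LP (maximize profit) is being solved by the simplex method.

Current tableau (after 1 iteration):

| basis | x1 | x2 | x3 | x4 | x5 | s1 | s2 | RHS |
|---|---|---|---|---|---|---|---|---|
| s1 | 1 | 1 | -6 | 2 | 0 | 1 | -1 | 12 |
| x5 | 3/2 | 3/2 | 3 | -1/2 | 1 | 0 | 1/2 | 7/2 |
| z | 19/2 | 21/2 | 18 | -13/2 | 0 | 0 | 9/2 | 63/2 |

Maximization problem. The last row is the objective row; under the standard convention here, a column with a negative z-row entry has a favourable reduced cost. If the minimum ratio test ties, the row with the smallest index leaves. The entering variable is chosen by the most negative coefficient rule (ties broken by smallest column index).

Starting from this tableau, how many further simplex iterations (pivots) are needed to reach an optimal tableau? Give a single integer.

pivot: x4 in, s1 out → z = 141/2
pivot: x3 in, x5 out → z = 77
No improving column remains; optimal.

2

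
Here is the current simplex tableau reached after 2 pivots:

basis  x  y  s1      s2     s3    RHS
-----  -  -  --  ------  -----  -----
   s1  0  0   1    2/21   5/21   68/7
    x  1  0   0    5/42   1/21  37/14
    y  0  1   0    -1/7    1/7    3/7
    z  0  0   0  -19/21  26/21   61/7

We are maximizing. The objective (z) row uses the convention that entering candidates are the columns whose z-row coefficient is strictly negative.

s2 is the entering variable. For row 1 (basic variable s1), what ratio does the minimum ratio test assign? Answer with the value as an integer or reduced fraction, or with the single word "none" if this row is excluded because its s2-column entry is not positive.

Ratio = RHS / (s2 entry) = (68/7) / (2/21) = 102.

102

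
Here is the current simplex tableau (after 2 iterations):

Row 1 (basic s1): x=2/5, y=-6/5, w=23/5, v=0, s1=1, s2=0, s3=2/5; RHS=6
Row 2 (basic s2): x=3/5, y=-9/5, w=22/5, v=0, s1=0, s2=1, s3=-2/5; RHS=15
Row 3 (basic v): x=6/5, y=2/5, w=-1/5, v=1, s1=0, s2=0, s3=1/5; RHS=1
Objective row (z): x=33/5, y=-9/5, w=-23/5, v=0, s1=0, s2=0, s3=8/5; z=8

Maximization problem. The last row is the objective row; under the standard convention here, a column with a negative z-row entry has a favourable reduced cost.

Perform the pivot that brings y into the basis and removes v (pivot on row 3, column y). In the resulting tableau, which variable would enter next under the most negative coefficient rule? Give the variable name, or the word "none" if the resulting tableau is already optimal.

Pivot element 2/5. New z-row = old z-row − (-9/5)·(row 3/(2/5)).
Updated z-row coefficients: x: 12, y: 0, w: -11/2, v: 9/2, s1: 0, s2: 0, s3: 5/2.
The most negative is -11/2 in column w, so w would enter next.

w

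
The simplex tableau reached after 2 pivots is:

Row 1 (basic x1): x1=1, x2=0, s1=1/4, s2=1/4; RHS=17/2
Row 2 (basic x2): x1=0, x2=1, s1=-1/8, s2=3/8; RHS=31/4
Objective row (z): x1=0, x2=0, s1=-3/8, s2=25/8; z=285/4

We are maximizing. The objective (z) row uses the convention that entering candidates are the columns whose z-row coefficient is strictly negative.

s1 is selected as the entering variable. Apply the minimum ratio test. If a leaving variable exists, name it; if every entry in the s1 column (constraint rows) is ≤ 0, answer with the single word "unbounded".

x1

Ratios: row 1 (x1): (17/2)/(1/4) = 34; row 2 (x2): entry -1/8 ≤ 0, skip.
Minimum ratio is in the x1 row, so x1 leaves.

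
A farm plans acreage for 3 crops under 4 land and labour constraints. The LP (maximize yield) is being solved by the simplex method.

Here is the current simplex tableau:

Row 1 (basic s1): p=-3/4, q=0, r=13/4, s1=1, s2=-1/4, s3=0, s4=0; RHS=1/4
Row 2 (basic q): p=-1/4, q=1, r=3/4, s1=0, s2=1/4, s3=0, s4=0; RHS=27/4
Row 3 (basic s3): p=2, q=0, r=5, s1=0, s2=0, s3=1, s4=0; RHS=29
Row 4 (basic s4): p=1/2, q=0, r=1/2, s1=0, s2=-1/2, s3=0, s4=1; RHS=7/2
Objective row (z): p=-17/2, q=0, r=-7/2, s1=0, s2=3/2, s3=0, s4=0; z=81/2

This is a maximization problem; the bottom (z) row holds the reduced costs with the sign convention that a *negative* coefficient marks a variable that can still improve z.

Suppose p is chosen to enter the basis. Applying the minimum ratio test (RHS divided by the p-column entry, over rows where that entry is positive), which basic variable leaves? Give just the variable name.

Ratios: row 1 (s1): entry -3/4 ≤ 0, skip; row 2 (q): entry -1/4 ≤ 0, skip; row 3 (s3): 29/2 = 29/2; row 4 (s4): (7/2)/(1/2) = 7.
Minimum ratio 7 is in the s4 row, so s4 leaves.

s4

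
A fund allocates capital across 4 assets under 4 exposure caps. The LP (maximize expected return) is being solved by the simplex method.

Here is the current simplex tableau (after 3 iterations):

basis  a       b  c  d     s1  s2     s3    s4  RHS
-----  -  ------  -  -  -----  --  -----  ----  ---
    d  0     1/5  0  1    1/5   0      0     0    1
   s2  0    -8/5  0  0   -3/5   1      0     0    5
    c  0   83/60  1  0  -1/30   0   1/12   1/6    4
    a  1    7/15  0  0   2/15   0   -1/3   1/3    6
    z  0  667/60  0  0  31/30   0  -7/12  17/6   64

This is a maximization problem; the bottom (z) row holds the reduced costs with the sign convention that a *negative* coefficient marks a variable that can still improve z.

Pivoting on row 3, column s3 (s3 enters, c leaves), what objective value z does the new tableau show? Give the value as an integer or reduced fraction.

92

Minimum ratio for s3: 4/(1/12) = 48.
z changes by −(z-row coeff of s3)·ratio = −(-7/12)·48 = 28.
New z = 64 + 28 = 92.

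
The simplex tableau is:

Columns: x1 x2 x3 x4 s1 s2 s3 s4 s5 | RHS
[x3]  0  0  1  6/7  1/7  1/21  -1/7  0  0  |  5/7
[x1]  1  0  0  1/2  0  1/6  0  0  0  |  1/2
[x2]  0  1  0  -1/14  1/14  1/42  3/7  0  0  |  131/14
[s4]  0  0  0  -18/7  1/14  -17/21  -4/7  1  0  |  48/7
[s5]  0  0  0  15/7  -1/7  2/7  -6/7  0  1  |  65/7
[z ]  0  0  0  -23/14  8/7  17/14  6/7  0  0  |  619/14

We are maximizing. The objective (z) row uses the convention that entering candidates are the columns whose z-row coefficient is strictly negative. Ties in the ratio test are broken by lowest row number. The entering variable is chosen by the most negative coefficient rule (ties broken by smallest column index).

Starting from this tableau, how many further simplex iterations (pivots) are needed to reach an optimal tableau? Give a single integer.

1

pivot: x4 in, x3 out → z = 547/12
No improving column remains; optimal.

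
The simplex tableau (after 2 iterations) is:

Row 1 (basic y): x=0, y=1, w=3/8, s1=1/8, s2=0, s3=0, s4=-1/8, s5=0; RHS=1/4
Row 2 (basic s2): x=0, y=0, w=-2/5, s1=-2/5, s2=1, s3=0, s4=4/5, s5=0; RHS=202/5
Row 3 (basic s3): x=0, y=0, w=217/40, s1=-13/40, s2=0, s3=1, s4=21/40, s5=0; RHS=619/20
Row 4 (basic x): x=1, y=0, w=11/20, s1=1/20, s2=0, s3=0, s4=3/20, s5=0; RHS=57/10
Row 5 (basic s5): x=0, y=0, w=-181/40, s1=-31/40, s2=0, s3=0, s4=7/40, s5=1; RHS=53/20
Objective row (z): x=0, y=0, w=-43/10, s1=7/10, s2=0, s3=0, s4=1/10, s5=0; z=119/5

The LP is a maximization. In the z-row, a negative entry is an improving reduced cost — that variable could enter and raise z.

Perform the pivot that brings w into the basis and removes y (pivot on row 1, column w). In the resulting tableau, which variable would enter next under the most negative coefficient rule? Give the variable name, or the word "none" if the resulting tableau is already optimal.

Pivot element 3/8. New z-row = old z-row − (-43/10)·(row 1/(3/8)).
Updated z-row coefficients: x: 0, y: 172/15, w: 0, s1: 32/15, s2: 0, s3: 0, s4: -4/3, s5: 0.
The most negative is -4/3 in column s4, so s4 would enter next.

s4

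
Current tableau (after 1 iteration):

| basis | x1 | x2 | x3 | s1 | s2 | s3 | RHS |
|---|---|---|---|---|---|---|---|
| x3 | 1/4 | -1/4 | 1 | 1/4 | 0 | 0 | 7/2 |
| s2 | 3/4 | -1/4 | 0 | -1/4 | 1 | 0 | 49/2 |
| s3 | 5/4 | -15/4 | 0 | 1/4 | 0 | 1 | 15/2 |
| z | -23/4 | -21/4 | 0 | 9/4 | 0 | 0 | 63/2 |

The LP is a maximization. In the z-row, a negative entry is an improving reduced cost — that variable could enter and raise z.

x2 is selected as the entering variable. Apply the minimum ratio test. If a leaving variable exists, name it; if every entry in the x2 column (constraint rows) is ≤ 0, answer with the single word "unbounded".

unbounded

x2-column entries: row 1: -1/4, row 2: -1/4, row 3: -15/4. All ≤ 0, so x2 can increase without bound; the LP is unbounded in this direction.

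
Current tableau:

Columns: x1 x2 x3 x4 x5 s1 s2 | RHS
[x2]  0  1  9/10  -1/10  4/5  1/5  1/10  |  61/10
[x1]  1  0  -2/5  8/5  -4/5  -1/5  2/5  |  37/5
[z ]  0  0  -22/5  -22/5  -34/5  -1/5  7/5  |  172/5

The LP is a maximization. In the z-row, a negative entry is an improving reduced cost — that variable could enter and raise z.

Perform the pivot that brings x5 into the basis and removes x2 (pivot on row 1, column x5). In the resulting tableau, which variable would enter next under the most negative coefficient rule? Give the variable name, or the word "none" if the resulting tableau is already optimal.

Pivot element 4/5. New z-row = old z-row − (-34/5)·(row 1/(4/5)).
Updated z-row coefficients: x1: 0, x2: 17/2, x3: 13/4, x4: -21/4, x5: 0, s1: 3/2, s2: 9/4.
The most negative is -21/4 in column x4, so x4 would enter next.

x4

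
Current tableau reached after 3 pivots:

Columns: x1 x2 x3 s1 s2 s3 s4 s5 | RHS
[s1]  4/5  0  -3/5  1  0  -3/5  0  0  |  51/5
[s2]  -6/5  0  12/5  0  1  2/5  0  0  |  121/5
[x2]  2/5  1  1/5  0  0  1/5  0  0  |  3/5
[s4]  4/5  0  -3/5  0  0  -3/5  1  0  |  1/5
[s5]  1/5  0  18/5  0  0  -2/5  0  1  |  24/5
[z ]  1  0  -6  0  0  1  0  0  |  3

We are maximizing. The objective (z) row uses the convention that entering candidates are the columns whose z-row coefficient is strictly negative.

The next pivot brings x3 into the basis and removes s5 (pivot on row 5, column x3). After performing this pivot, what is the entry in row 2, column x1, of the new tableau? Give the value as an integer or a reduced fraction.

Pivot element is row 5, column x3: 18/5.
Normalize row 5: new (row 5, x1) = (1/5)/(18/5) = 1/18.
row 2 ← row 2 − (12/5)·(new row 5): -6/5 − (12/5)·(1/18) = -4/3.

-4/3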